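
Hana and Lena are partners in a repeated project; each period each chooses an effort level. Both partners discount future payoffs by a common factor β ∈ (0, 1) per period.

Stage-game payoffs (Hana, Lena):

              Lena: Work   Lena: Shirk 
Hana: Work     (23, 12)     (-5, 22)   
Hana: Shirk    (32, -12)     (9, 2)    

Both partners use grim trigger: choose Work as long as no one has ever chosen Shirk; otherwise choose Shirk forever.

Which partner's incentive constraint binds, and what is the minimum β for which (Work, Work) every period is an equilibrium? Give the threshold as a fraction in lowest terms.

Lena; β ≥ 1/2

Hana: cooperation gives 23 each period; deviation gives 32 once then 9 forever.
  23/(1−β) ≥ 32 + 9β/(1−β) ⇒ β ≥ 9/23.
Lena: cooperation gives 12 each period; deviation gives 22 once then 2 forever.
  β ≥ 10/20 = 1/2.
Both must hold, so the binding constraint is Lena's: β ≥ 1/2.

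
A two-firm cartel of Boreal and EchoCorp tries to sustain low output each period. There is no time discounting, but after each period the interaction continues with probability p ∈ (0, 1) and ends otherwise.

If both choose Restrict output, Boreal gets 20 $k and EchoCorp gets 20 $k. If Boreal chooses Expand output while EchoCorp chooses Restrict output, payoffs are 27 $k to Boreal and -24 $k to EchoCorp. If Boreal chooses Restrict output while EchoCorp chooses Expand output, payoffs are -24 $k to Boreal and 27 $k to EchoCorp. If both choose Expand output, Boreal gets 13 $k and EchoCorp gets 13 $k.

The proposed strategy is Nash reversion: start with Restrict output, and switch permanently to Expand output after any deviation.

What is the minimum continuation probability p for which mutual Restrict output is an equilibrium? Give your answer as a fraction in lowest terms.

1/2

With no time discounting, the continuation probability p plays the role of the discount factor.
Grim-trigger IC: 20/(1−p) ≥ 27 + 13p/(1−p) ⇒ p ≥ (27−20)/(27−13) = 1/2.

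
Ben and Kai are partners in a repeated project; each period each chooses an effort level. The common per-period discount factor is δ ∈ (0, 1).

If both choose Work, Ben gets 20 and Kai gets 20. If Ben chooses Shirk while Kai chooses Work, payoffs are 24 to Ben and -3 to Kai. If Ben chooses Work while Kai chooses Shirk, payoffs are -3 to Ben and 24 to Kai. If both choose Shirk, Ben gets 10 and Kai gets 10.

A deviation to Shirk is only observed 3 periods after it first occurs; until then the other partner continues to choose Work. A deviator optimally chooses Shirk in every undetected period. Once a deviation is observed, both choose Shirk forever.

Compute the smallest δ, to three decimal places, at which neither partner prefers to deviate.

0.659

The best deviation is to choose Shirk for all 3 undetected periods, earning 24 each, then 10 forever once detected.
Deviation value: 24(1−δ^3)/(1−δ) + 10δ^3/(1−δ); cooperation value: 20/(1−δ).
IC: 20 ≥ 24(1−δ^3) + 10δ^3 = 24 − 14δ^3.
So δ^3 ≥ 4/14 = 2/7, giving δ ≥ (2/7)^(1/3) ≈ 0.659.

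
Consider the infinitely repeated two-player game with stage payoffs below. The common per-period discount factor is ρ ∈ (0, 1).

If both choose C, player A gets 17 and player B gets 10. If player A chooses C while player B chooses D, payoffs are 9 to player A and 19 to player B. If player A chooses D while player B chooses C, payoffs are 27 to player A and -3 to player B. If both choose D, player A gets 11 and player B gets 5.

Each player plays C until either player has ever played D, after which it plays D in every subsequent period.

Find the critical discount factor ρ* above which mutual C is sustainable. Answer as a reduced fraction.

9/14

For player A: deviation gain 27−17 = 10, per-period punishment loss 17−11 = 6. IC gives ρ ≥ 10/16 = 5/8.
For player B: gain 9, loss 5 per period, so ρ ≥ 9/14.
The tighter constraint is player B's, so cooperation needs ρ ≥ 9/14.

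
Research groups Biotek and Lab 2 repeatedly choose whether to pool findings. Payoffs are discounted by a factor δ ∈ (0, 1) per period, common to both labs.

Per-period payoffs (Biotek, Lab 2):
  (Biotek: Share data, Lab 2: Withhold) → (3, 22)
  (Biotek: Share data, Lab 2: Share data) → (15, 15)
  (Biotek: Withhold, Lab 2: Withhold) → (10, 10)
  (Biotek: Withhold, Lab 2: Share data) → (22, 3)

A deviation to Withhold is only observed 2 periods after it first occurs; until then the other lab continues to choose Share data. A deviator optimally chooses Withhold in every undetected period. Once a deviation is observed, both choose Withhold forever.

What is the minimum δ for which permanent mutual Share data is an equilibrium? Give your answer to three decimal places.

0.764

Deviating for the 2 undetected periods gains 22−15 = 7 per period over cooperation, then loses 15−10 = 5 per period forever once punishment starts.
Gain: 7(1 + δ + … + δ^1); loss: 5·δ^2/(1−δ).
No profitable deviation ⇔ 7(1−δ^2) ≤ 5·δ^2, i.e. δ^2 ≥ 7/(7+5) = 7/12.
Hence δ ≥ (7/12)^(1/2) ≈ 0.764.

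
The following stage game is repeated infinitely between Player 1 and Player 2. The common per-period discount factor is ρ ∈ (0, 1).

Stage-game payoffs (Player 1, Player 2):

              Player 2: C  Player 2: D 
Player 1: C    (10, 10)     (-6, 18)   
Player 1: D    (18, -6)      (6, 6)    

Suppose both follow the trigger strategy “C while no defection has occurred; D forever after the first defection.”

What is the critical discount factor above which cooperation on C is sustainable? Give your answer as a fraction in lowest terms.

2/3

Cooperation forever yields 10 each period: 10/(1−ρ).
Deviating yields 18 once, then 6 forever: 18 + 6ρ/(1−ρ).
No profitable deviation requires 10/(1−ρ) ≥ 18 + 6ρ/(1−ρ).
Multiplying by (1−ρ): 10 ≥ 18(1−ρ) + 6ρ = 18 − 12ρ.
So 12ρ ≥ 8, i.e. ρ ≥ 8/12 = 2/3.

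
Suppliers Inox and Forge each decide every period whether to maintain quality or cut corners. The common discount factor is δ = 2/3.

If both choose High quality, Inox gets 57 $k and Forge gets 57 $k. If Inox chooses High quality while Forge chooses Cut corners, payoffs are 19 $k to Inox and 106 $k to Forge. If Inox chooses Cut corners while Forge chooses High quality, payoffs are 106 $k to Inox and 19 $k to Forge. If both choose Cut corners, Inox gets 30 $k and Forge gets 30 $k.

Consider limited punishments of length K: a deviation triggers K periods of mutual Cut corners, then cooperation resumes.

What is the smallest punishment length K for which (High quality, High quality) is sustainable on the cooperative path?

6

IC: δ(1−δ^K)/(1−δ) ≥ (106−57)/(57−30) = 49/27.
With δ = 2/3: need 1 − δ^K ≥ 49/27·(1−2/3)/(2/3), i.e. δ^K ≤ 0.0926.
Since (2/3)^5 = 0.1317 and (2/3)^6 = 0.0878, the smallest such K is 6.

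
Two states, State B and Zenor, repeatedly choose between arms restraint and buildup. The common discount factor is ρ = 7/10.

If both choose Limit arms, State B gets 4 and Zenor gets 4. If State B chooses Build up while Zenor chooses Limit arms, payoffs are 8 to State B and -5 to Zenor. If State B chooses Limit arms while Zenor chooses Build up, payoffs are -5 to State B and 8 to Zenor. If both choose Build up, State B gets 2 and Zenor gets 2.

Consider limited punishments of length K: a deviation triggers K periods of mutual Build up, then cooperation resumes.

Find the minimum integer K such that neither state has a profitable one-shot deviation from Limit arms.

6

Need Σ_{k=1}^{K} ρ^k ≥ (8−4)/(4−2) = 2.0000 at ρ = 7/10.
At K = 5 the sum is 1.9412 < 2.0000; at K = 6 it is 2.0588 ≥ 2.0000.
So the minimum punishment length is K = 6.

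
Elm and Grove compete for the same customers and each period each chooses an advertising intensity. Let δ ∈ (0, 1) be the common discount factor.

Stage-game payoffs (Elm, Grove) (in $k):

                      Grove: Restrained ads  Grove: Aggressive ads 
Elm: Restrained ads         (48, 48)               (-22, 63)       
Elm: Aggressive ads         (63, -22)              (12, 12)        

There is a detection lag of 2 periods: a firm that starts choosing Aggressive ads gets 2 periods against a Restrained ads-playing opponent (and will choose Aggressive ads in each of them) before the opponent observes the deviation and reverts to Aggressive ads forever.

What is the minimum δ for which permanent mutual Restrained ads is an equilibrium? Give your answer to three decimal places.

The best deviation is to choose Aggressive ads for all 2 undetected periods, earning 63 each, then 12 forever once detected.
Deviation value: 63(1−δ^2)/(1−δ) + 12δ^2/(1−δ); cooperation value: 48/(1−δ).
IC: 48 ≥ 63(1−δ^2) + 12δ^2 = 63 − 51δ^2.
So δ^2 ≥ 15/51 = 5/17, giving δ ≥ (5/17)^(1/2) ≈ 0.542.

0.542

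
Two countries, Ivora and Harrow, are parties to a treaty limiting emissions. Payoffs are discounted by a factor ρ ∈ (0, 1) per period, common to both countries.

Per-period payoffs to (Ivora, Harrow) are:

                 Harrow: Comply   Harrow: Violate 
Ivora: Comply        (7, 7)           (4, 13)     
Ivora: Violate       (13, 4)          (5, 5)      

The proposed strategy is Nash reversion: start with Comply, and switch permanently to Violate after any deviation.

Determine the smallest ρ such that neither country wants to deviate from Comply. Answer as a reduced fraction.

3/4

Under grim trigger the critical discount factor is (T−C)/(T−P) with T = 13, C = 7, P = 5.
ρ* = (13−7)/(13−5) = 6/8 = 3/4.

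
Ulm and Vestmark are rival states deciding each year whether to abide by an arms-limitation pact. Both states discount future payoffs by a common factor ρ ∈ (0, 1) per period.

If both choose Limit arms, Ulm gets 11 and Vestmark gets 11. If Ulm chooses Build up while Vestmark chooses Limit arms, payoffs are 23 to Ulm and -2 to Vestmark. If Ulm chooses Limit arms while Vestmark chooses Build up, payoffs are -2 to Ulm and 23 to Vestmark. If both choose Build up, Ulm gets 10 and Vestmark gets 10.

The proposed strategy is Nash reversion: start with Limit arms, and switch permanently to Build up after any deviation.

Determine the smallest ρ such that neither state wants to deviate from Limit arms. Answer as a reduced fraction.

12/13

One-period gain from deviating is 23 − 11 = 12. The loss is 11 − 10 = 1 in every subsequent period, with present value 1·ρ/(1−ρ).
Deviation is unprofitable when 1·ρ/(1−ρ) ≥ 12, i.e. ρ/(1−ρ) ≥ 12.
Equivalently ρ ≥ 12/(12+1) = 12/13.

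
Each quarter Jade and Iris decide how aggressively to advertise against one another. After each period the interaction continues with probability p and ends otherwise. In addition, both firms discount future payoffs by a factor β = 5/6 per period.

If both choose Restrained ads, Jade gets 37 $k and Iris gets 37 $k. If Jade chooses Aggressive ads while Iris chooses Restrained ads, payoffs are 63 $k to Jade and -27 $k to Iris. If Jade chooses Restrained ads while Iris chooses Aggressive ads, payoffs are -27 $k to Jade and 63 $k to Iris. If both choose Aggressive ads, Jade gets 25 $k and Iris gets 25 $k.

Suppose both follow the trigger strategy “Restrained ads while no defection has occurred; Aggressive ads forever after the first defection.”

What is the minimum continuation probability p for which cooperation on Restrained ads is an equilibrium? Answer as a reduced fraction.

78/95

With continuation probability p and discount β, the effective per-period discount factor is βp.
Grim-trigger IC: βp ≥ (63−37)/(63−25) = 13/19.
So p ≥ (13/19)/(5/6) = 78/95.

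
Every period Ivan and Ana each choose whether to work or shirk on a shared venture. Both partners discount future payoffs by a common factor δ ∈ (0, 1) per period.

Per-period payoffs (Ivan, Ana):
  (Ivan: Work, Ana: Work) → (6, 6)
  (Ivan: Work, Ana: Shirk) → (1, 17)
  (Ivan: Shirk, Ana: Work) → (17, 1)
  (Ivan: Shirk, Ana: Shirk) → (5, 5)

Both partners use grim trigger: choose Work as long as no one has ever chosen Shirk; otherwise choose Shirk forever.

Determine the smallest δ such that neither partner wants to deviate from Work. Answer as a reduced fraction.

6/(1−δ) ≥ 17 + 5δ/(1−δ)
6 ≥ 17 − 12δ
δ ≥ 11/12.

11/12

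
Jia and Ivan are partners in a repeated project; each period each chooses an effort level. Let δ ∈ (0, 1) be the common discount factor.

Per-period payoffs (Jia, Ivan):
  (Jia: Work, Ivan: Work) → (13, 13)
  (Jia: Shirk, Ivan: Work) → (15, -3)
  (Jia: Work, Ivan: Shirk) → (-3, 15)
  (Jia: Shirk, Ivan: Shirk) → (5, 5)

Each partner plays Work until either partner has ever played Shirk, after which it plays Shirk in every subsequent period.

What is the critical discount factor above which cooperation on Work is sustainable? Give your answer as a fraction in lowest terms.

1/5

Cooperation forever yields 13 each period: 13/(1−δ).
Deviating yields 15 once, then 5 forever: 15 + 5δ/(1−δ).
No profitable deviation requires 13/(1−δ) ≥ 15 + 5δ/(1−δ).
Multiplying by (1−δ): 13 ≥ 15(1−δ) + 5δ = 15 − 10δ.
So 10δ ≥ 2, i.e. δ ≥ 2/10 = 1/5.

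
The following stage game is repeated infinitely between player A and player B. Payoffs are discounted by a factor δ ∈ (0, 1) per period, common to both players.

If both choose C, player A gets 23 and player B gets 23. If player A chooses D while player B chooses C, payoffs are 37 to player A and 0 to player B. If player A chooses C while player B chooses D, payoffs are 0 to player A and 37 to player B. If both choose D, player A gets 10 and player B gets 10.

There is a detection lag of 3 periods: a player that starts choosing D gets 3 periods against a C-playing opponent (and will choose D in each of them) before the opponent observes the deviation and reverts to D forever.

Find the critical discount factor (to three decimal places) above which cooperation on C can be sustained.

0.803

Deviating for the 3 undetected periods gains 37−23 = 14 per period over cooperation, then loses 23−10 = 13 per period forever once punishment starts.
Gain: 14(1 + δ + … + δ^2); loss: 13·δ^3/(1−δ).
No profitable deviation ⇔ 14(1−δ^3) ≤ 13·δ^3, i.e. δ^3 ≥ 14/(14+13) = 14/27.
Hence δ ≥ (14/27)^(1/3) ≈ 0.803.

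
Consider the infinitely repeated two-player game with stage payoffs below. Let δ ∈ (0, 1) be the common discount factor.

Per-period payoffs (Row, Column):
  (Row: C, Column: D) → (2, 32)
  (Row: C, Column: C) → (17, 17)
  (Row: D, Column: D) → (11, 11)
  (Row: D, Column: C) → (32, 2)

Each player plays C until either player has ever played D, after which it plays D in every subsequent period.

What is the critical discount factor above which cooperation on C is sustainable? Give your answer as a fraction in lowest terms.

Under grim trigger the critical discount factor is (T−C)/(T−P) with T = 32, C = 17, P = 11.
δ* = (32−17)/(32−11) = 15/21 = 5/7.

5/7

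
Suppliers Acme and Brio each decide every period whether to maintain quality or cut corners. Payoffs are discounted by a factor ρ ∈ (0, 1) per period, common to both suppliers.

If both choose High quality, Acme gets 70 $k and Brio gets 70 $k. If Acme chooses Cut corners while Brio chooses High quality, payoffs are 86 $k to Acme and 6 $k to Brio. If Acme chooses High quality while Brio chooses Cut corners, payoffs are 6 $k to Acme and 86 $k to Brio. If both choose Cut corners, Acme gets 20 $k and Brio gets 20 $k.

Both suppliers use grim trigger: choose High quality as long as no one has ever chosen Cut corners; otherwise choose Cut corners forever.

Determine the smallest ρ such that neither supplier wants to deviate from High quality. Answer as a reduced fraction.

Cooperation forever yields 70 each period: 70/(1−ρ).
Deviating yields 86 once, then 20 forever: 86 + 20ρ/(1−ρ).
No profitable deviation requires 70/(1−ρ) ≥ 86 + 20ρ/(1−ρ).
Multiplying by (1−ρ): 70 ≥ 86(1−ρ) + 20ρ = 86 − 66ρ.
So 66ρ ≥ 16, i.e. ρ ≥ 16/66 = 8/33.

8/33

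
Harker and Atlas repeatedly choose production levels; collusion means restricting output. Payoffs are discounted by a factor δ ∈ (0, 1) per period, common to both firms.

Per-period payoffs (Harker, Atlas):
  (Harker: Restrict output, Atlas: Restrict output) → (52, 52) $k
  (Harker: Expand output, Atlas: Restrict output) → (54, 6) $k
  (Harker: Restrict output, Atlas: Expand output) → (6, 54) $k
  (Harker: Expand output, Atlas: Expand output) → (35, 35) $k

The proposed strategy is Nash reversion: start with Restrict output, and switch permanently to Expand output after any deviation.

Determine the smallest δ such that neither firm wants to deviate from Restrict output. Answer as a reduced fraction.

2/19

Cooperation forever yields 52 each period: 52/(1−δ).
Deviating yields 54 once, then 35 forever: 54 + 35δ/(1−δ).
No profitable deviation requires 52/(1−δ) ≥ 54 + 35δ/(1−δ).
Multiplying by (1−δ): 52 ≥ 54(1−δ) + 35δ = 54 − 19δ.
So 19δ ≥ 2, i.e. δ ≥ 2/19.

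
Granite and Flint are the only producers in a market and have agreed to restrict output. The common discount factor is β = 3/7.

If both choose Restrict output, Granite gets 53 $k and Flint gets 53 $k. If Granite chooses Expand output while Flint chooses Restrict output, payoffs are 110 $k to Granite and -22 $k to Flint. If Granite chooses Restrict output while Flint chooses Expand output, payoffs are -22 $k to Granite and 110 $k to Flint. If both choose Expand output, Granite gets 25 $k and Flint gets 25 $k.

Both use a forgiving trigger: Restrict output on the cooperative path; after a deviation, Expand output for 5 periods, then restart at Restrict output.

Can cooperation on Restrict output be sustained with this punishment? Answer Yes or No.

No

A one-shot deviation gives 110 now, then 25 for 5 periods, then back to 53.
Gain from deviating: (110−53) today; loss: (53−25) in each of the next 5 periods.
No-deviation condition: (53−25)(β+…+β^5) ≥ 110−53, i.e. β+…+β^5 ≥ 57/28.
At β = 3/7: β+…+β^5 = 0.7392 < 2.0357.
So cooperation is not sustainable.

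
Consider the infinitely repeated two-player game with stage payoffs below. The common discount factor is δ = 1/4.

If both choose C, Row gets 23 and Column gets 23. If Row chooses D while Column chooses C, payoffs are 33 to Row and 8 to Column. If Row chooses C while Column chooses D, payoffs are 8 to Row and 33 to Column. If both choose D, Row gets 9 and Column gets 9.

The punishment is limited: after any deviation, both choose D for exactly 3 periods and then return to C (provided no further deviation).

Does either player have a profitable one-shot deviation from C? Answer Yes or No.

Yes

Comparing payoff streams over the 4 periods until play realigns: cooperate → 23(1+δ+…+δ^3); deviate → 33 + 9(δ+…+δ^3).
Cooperation is sustained iff (23−9)(δ+…+δ^3) ≥ 33−23.
δ+…+δ^3 = 1/4·(1−(1/4)^3)/(1−1/4) = 0.3281, and (33−23)/(23−9) = 0.7143.
0.3281 < 0.7143, so cooperation is not sustainable.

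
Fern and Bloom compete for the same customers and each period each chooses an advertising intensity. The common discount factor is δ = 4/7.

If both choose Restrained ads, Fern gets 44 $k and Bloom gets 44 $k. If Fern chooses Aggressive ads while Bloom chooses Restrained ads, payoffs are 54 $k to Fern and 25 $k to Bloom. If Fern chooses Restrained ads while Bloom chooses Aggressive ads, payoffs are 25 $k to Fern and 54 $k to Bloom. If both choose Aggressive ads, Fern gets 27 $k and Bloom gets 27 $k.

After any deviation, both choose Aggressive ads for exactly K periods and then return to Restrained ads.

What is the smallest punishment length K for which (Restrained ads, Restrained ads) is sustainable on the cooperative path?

No profitable deviation requires (44−27)(δ+…+δ^K) ≥ 54−44, i.e. δ+…+δ^K ≥ 10/17 ≈ 0.5882.
With δ = 4/7, the partial sums are K=1: 0.5714, K=2: 0.8980.
K = 2 is the first length at which the sum reaches 0.5882.

2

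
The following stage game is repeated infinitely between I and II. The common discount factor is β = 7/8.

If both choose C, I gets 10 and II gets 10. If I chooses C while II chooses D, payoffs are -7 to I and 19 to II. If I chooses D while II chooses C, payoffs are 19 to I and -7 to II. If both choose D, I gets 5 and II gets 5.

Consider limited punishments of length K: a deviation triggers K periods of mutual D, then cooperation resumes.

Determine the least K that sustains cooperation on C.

3

IC: β(1−β^K)/(1−β) ≥ (19−10)/(10−5) = 9/5.
With β = 7/8: need 1 − β^K ≥ 9/5·(1−7/8)/(7/8), i.e. β^K ≤ 0.7429.
Since (7/8)^2 = 0.7656 and (7/8)^3 = 0.6699, the smallest such K is 3.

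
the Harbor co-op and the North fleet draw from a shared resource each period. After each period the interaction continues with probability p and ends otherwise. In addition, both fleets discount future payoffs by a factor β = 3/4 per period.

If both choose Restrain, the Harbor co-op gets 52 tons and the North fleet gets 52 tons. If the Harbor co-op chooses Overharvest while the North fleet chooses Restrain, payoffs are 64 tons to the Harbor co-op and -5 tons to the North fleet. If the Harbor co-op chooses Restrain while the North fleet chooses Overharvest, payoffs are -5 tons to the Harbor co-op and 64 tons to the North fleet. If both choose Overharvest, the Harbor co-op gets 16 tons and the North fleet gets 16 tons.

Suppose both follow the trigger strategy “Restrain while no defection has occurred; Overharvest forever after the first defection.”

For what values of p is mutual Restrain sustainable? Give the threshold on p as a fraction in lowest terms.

1/3

Expected continuation weight on next period's payoff is β·p = 3/4·p, which plays the role of the discount factor.
Cooperation requires 3/4·p ≥ (64−52)/(64−16) = 1/4, hence p ≥ 1/3.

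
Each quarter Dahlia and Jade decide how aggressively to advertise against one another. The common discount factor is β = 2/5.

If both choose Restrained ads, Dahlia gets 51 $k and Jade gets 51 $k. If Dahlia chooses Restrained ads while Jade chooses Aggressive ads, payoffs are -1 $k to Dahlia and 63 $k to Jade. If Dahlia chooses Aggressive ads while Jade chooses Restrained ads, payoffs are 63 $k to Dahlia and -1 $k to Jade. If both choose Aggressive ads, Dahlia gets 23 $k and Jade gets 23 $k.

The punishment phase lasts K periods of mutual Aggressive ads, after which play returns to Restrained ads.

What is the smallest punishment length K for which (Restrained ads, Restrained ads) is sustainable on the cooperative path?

No profitable deviation requires (51−23)(β+…+β^K) ≥ 63−51, i.e. β+…+β^K ≥ 3/7 ≈ 0.4286.
With β = 2/5, the partial sums are K=1: 0.4000, K=2: 0.5600.
K = 2 is the first length at which the sum reaches 0.4286.

2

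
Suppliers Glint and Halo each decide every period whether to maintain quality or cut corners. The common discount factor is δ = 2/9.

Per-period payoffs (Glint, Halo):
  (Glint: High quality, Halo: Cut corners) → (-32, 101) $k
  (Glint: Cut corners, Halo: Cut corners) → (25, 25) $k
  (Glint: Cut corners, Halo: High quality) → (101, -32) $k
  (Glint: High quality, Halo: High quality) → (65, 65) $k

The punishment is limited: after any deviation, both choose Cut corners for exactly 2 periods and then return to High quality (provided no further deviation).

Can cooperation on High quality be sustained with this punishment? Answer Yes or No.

IC: δ+…+δ^2 ≥ (101−65)/(65−25) = 9/10.
At δ = 2/9: partial sum = 0.2716 < 0.9000. Cooperation not sustainable.

No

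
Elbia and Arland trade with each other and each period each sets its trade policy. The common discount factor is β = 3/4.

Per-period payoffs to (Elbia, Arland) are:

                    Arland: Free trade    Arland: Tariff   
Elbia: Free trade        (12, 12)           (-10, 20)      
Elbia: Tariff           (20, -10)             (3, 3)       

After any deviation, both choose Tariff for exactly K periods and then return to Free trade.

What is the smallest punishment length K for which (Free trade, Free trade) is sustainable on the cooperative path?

No profitable deviation requires (12−3)(β+…+β^K) ≥ 20−12, i.e. β+…+β^K ≥ 8/9 ≈ 0.8889.
With β = 3/4, the partial sums are K=1: 0.7500, K=2: 1.3125.
K = 2 is the first length at which the sum reaches 0.8889.

2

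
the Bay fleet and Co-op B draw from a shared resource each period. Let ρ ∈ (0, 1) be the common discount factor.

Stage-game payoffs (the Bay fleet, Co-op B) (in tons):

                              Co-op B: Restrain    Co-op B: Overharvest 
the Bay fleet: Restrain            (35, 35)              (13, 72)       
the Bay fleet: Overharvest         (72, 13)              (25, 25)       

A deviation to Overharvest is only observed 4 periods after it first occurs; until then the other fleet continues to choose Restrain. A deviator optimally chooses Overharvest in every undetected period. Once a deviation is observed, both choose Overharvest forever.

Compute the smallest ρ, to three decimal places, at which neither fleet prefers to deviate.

The best deviation is to choose Overharvest for all 4 undetected periods, earning 72 each, then 25 forever once detected.
Deviation value: 72(1−ρ^4)/(1−ρ) + 25ρ^4/(1−ρ); cooperation value: 35/(1−ρ).
IC: 35 ≥ 72(1−ρ^4) + 25ρ^4 = 72 − 47ρ^4.
So ρ^4 ≥ 37/47, giving ρ ≥ (37/47)^(1/4) ≈ 0.942.

0.942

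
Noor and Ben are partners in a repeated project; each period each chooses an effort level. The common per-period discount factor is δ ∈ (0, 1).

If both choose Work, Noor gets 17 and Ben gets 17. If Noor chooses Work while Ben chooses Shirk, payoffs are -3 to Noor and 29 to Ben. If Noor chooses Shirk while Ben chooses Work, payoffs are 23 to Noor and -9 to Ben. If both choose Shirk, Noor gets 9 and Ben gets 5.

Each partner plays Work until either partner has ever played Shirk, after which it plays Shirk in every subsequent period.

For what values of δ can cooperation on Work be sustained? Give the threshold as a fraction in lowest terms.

1/2

Noor: cooperation gives 17 each period; deviation gives 23 once then 9 forever.
  17/(1−δ) ≥ 23 + 9δ/(1−δ) ⇒ δ ≥ 6/14 = 3/7.
Ben: cooperation gives 17 each period; deviation gives 29 once then 5 forever.
  δ ≥ 12/24 = 1/2.
Both must hold, so the binding constraint is Ben's: δ ≥ 1/2.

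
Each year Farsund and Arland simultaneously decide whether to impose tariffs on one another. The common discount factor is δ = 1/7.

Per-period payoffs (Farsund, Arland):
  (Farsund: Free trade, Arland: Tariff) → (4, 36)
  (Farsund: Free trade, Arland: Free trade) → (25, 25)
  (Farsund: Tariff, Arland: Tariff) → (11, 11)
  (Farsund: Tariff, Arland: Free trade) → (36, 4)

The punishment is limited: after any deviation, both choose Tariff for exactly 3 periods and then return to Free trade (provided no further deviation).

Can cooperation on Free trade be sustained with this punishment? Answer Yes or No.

No

Comparing payoff streams over the 4 periods until play realigns: cooperate → 25(1+δ+…+δ^3); deviate → 36 + 11(δ+…+δ^3).
Cooperation is sustained iff (25−11)(δ+…+δ^3) ≥ 36−25.
δ+…+δ^3 = 1/7·(1−(1/7)^3)/(1−1/7) = 0.1662, and (36−25)/(25−11) = 0.7857.
0.1662 < 0.7857, so cooperation is not sustainable.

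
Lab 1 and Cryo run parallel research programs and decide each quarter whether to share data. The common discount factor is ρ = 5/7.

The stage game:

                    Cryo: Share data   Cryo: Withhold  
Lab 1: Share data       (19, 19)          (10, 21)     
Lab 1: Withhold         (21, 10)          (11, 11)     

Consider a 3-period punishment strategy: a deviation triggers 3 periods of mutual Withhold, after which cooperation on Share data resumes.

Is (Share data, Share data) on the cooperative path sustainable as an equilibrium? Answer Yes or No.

A one-shot deviation gives 21 now, then 11 for 3 periods, then back to 19.
Gain from deviating: (21−19) today; loss: (19−11) in each of the next 3 periods.
No-deviation condition: (19−11)(ρ+…+ρ^3) ≥ 21−19, i.e. ρ+…+ρ^3 ≥ 1/4.
At ρ = 5/7: ρ+…+ρ^3 = 1.5889 ≥ 0.2500.
So cooperation is sustainable.

Yes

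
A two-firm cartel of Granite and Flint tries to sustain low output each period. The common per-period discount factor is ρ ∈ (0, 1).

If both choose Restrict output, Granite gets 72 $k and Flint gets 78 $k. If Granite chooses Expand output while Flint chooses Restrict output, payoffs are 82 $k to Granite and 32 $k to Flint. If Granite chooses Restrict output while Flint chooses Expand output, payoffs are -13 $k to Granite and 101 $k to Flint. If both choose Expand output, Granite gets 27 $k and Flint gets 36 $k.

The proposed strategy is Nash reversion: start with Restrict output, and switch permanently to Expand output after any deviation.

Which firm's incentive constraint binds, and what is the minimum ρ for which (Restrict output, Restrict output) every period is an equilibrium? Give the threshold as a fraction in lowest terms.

For Granite: deviation gain 82−72 = 10, per-period punishment loss 72−27 = 45. IC gives ρ ≥ 10/55 = 2/11.
For Flint: gain 23, loss 42 per period, so ρ ≥ 23/65.
The tighter constraint is Flint's, so cooperation needs ρ ≥ 23/65.

Flint; ρ ≥ 23/65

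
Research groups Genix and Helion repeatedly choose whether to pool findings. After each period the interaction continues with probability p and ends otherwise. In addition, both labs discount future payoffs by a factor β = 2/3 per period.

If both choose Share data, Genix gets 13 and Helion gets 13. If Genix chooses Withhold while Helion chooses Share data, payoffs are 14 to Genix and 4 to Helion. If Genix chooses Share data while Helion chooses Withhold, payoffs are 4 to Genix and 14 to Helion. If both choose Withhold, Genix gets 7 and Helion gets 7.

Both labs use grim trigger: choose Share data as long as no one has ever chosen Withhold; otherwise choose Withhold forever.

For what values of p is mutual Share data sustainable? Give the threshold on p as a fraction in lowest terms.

3/14

With continuation probability p and discount β, the effective per-period discount factor is βp.
Grim-trigger IC: βp ≥ (14−13)/(14−7) = 1/7.
So p ≥ (1/7)/(2/3) = 3/14.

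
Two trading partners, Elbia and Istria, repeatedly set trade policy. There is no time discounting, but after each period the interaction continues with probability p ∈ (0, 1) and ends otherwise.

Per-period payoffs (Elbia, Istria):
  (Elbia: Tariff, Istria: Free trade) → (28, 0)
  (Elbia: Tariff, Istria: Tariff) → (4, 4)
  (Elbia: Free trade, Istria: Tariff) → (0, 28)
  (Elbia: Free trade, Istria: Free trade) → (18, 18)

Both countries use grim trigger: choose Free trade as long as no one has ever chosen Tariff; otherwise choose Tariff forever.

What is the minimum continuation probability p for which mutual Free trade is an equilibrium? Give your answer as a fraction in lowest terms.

Expected cooperation value is 18 + p·18 + p²·18 + … = 18/(1−p); deviation gives 28 + p·4/(1−p).
18 ≥ 28(1−p) + 4p ⇒ 24p ≥ 10 ⇒ p ≥ 10/24 = 5/12.

5/12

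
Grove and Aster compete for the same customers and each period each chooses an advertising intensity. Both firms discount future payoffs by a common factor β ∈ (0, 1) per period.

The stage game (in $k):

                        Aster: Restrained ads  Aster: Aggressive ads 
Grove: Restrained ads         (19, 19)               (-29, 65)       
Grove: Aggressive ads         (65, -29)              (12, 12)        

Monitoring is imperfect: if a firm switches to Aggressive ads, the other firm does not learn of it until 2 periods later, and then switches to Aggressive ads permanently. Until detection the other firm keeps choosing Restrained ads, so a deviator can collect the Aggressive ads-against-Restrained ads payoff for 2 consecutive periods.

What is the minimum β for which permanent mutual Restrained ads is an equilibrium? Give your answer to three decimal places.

0.932

Deviating for the 2 undetected periods gains 65−19 = 46 per period over cooperation, then loses 19−12 = 7 per period forever once punishment starts.
Gain: 46(1 + β + … + β^1); loss: 7·β^2/(1−β).
No profitable deviation ⇔ 46(1−β^2) ≤ 7·β^2, i.e. β^2 ≥ 46/(46+7) = 46/53.
Hence β ≥ (46/53)^(1/2) ≈ 0.932.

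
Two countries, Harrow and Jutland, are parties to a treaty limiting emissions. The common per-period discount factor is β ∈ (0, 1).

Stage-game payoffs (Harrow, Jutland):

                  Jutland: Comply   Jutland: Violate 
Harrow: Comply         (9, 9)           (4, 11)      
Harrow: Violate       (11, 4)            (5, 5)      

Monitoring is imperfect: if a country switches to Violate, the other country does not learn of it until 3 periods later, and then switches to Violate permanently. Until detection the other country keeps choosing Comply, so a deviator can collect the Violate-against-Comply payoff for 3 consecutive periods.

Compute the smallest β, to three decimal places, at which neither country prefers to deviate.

The best deviation is to choose Violate for all 3 undetected periods, earning 11 each, then 5 forever once detected.
Deviation value: 11(1−β^3)/(1−β) + 5β^3/(1−β); cooperation value: 9/(1−β).
IC: 9 ≥ 11(1−β^3) + 5β^3 = 11 − 6β^3.
So β^3 ≥ 2/6 = 1/3, giving β ≥ (1/3)^(1/3) ≈ 0.693.

0.693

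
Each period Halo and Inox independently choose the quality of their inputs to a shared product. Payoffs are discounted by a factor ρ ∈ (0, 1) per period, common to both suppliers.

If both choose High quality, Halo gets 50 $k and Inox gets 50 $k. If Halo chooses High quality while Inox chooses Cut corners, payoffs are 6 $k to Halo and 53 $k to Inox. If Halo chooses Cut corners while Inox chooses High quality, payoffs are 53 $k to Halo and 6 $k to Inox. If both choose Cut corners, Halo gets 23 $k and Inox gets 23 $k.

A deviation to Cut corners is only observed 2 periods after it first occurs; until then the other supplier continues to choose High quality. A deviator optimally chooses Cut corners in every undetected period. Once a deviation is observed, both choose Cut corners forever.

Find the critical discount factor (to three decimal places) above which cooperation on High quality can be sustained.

Deviating for the 2 undetected periods gains 53−50 = 3 per period over cooperation, then loses 50−23 = 27 per period forever once punishment starts.
Gain: 3(1 + ρ + … + ρ^1); loss: 27·ρ^2/(1−ρ).
No profitable deviation ⇔ 3(1−ρ^2) ≤ 27·ρ^2, i.e. ρ^2 ≥ 3/(3+27) = 1/10.
Hence ρ ≥ (1/10)^(1/2) ≈ 0.316.

0.316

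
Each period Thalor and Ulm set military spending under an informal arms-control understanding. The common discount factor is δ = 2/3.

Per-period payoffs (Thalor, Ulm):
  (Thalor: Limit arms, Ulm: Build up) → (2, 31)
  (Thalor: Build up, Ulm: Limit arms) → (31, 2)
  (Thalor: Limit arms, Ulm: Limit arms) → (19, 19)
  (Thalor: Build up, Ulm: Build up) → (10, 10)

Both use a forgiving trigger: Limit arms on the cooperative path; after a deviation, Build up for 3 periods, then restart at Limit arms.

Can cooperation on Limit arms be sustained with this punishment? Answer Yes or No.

IC: δ+…+δ^3 ≥ (31−19)/(19−10) = 4/3.
At δ = 2/3: partial sum = 1.4074 ≥ 1.3333. Cooperation sustainable.

Yes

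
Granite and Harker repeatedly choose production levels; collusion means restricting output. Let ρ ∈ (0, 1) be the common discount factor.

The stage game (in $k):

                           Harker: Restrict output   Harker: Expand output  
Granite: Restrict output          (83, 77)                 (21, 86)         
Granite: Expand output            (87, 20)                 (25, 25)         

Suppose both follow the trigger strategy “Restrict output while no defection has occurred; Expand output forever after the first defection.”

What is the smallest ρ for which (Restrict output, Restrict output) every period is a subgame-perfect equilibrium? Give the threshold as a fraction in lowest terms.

9/61

For Granite: deviation gain 87−83 = 4, per-period punishment loss 83−25 = 58. IC gives ρ ≥ 4/62 = 2/31.
For Harker: gain 9, loss 52 per period, so ρ ≥ 9/61.
The tighter constraint is Harker's, so cooperation needs ρ ≥ 9/61.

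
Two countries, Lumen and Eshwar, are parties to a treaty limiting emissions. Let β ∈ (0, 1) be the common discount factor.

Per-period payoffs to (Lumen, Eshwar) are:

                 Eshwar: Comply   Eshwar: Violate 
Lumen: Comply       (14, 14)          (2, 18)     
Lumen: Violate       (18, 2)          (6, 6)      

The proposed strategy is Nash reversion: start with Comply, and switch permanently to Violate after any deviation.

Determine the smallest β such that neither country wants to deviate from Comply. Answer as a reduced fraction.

14/(1−β) ≥ 18 + 6β/(1−β)
14 ≥ 18 − 12β
β ≥ 4/12 = 1/3.

1/3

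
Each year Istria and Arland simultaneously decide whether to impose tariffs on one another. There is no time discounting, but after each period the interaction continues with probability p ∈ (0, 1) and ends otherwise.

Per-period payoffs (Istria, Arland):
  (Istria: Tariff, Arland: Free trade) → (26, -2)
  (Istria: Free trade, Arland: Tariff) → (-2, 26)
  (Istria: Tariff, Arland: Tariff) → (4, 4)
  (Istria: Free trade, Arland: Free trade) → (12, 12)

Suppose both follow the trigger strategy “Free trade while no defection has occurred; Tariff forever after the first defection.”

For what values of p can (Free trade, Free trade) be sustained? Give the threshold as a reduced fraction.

Expected cooperation value is 12 + p·12 + p²·12 + … = 12/(1−p); deviation gives 26 + p·4/(1−p).
12 ≥ 26(1−p) + 4p ⇒ 22p ≥ 14 ⇒ p ≥ 14/22 = 7/11.

7/11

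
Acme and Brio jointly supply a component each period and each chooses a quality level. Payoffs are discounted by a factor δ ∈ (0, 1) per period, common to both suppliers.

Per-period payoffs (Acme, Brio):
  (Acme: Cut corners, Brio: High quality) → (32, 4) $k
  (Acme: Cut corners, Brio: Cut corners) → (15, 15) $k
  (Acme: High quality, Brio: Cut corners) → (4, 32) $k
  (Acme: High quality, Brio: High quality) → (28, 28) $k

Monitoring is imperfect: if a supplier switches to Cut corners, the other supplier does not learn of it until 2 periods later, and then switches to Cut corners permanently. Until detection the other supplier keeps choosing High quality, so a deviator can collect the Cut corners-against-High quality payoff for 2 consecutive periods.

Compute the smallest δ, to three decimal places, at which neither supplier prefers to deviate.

0.485

A deviator earns 32 for 2 periods, then 15 forever; cooperating earns 28 forever. Multiplying the IC by (1−δ):
28 ≥ 32(1−δ^2) + 15δ^2, so 17·δ^2 ≥ 4 and δ^2 ≥ 4/17.
δ ≥ (4/17)^(1/2) ≈ 0.485.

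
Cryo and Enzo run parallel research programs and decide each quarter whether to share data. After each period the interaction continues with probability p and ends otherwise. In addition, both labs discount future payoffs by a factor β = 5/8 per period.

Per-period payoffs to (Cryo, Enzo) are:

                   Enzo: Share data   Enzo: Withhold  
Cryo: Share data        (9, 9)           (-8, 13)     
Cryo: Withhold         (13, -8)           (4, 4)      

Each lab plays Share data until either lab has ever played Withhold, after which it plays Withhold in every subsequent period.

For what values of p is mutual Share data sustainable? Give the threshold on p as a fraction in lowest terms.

With continuation probability p and discount β, the effective per-period discount factor is βp.
Grim-trigger IC: βp ≥ (13−9)/(13−4) = 4/9.
So p ≥ (4/9)/(5/8) = 32/45.

32/45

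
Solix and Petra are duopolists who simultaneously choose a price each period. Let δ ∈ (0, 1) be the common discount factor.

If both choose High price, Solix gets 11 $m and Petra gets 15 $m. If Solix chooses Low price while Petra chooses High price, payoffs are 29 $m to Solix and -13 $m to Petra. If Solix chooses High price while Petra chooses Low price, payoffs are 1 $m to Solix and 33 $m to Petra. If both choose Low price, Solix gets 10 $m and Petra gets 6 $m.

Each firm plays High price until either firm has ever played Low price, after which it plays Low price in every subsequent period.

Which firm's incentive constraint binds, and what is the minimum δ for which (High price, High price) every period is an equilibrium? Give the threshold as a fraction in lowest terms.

Solix; δ ≥ 18/19

For Solix: deviation gain 29−11 = 18, per-period punishment loss 11−10 = 1. IC gives δ ≥ 18/19.
For Petra: gain 18, loss 9 per period, so δ ≥ 18/27 = 2/3.
The tighter constraint is Solix's, so cooperation needs δ ≥ 18/19.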